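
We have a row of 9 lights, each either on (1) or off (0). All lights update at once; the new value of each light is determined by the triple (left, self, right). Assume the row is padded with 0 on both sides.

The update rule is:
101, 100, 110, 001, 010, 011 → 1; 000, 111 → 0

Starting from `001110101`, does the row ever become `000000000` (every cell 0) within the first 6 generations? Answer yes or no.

011011111
111110001
100011011
110111111
111100001
100110011
generation 6 is 100110011, still not uniform 0

no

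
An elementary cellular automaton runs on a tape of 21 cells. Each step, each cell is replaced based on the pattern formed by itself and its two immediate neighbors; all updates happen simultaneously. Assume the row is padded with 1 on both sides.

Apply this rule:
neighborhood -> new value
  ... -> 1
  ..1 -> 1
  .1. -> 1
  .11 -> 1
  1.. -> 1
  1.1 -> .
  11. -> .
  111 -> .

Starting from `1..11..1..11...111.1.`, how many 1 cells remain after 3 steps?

.111.111111.1111...1.
.1...1......1...1111.
.1111111111111111....
count of 1: 16

16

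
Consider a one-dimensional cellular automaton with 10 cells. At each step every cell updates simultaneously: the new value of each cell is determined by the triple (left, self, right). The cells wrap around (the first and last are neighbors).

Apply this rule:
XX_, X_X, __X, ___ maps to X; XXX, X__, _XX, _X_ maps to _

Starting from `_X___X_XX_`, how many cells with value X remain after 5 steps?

5

X__XX_X_X_
__X_XX_X_X
_X_X_XX_X_
X_X_X_XX__
_X_X_X_X_X
count of X: 5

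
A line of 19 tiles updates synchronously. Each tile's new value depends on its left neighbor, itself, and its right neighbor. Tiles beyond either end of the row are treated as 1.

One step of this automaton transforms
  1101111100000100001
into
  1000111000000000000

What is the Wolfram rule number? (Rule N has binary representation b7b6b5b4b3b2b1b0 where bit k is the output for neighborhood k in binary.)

position 0: 111 → 1  (bit 7 = 1)
position 1: 110 → 0  (bit 6 = 0)
position 2: 101 → 0  (bit 5 = 0)
position 8: 100 → 0  (bit 4 = 0)
position 3: 011 → 0  (bit 3 = 0)
position 13: 010 → 0  (bit 2 = 0)
position 12: 001 → 0  (bit 1 = 0)
position 9: 000 → 0  (bit 0 = 0)
bits b7..b0 = 10000000 = 128

128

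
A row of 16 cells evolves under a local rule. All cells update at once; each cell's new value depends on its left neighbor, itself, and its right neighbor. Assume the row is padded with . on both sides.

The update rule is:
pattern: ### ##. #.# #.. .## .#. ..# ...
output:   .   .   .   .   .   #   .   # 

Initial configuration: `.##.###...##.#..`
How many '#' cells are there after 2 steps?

........#....#.#
#######.#.##.#.#
count of #: 12

12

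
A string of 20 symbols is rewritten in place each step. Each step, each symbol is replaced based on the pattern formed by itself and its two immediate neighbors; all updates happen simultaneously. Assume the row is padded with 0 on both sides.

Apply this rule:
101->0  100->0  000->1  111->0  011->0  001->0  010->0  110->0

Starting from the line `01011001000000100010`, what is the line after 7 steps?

00000000011110001000
11111111000000100011
00000000011110001000  (repeats step 1; period 2)
step 7: 00000000011110001000

00000000011110001000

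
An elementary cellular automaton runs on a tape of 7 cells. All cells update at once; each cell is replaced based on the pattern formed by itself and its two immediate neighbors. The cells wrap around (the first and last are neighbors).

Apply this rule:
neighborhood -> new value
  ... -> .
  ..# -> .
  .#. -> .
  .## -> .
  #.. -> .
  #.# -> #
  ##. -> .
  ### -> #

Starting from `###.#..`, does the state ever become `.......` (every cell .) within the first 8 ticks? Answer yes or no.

yes

.#.#...
..#....
.......
all cells are . at tick 3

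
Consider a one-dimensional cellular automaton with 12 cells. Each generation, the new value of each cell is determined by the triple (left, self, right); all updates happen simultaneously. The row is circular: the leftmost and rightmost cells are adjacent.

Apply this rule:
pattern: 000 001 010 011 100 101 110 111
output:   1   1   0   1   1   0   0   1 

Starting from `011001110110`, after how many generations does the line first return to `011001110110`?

12

110111100101
100111011001
011110010111
011101100110
111001011101
110110011001
100101110111
011001100111
010111011110
100110011101
011101111001
011001110110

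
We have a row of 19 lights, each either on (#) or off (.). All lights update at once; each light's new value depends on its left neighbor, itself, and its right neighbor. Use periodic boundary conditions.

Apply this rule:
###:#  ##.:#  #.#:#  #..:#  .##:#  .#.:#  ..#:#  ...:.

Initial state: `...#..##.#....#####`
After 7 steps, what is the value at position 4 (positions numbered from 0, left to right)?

#

step 1: #.#########..######
step 2: ###################
step 3: ###################  (fixed point — unchanged through step 7)
position 4 holds #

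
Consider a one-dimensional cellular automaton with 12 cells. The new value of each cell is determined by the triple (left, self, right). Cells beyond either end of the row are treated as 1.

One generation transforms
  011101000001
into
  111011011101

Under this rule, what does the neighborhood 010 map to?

At position 5 the neighborhood is 010; the next row has 1 there.

1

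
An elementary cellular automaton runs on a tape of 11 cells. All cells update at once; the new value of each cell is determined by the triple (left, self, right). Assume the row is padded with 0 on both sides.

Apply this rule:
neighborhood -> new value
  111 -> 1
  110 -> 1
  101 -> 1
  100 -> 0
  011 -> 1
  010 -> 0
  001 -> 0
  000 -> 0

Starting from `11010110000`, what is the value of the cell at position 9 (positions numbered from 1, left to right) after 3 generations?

0

generation 1: 11101110000
generation 2: 11111110000
generation 3: 11111110000
position 9 holds 0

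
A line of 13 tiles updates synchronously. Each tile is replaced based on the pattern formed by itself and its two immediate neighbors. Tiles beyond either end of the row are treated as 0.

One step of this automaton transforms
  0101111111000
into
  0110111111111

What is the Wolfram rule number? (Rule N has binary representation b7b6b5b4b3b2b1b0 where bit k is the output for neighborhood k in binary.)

245

position 4: 111 → 1  (bit 7 = 1)
position 9: 110 → 1  (bit 6 = 1)
position 2: 101 → 1  (bit 5 = 1)
position 10: 100 → 1  (bit 4 = 1)
position 3: 011 → 0  (bit 3 = 0)
position 1: 010 → 1  (bit 2 = 1)
position 0: 001 → 0  (bit 1 = 0)
position 11: 000 → 1  (bit 0 = 1)
bits b7..b0 = 11110101 = 245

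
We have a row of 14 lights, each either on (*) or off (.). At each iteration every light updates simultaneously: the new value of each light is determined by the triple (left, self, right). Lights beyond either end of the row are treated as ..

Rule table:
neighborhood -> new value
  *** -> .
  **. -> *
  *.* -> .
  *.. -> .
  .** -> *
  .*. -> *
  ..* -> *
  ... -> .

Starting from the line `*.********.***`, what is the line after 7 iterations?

*.*.**.*.*.*.*

*.*......*.*.*
*.*.....**.*.*
*.*....***.*.*
*.*...**.*.*.*
*.*..***.*.*.*
*.*.**.*.*.*.*
*.*.**.*.*.*.*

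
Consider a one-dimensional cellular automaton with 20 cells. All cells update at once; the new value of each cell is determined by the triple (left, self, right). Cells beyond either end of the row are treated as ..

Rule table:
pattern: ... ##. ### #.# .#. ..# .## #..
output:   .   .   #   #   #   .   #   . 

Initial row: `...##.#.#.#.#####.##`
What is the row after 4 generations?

...#.###########.##.
...############.##..
...###########.##...
...##########.##....

...##########.##....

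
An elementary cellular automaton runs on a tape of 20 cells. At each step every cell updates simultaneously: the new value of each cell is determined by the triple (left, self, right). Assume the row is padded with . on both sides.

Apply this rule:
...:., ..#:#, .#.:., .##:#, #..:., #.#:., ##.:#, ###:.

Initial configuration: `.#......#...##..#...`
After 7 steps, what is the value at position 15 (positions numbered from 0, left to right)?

step 1: #......#...###.#....
step 2: ......#...##.#......
step 3: .....#...###........
step 4: ....#...##.#........
step 5: ...#...###..........
step 6: ..#...##.#..........
step 7: .#...###............
position 15 holds .

.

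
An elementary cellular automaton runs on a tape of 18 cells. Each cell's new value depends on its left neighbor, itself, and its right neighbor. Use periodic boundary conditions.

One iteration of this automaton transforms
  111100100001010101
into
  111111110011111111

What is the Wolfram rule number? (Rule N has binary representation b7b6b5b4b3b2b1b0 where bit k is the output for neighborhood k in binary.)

position 0: 111 → 1  (bit 7 = 1)
position 3: 110 → 1  (bit 6 = 1)
position 12: 101 → 1  (bit 5 = 1)
position 4: 100 → 1  (bit 4 = 1)
position 17: 011 → 1  (bit 3 = 1)
position 6: 010 → 1  (bit 2 = 1)
position 5: 001 → 1  (bit 1 = 1)
position 8: 000 → 0  (bit 0 = 0)
bits b7..b0 = 11111110 = 254

254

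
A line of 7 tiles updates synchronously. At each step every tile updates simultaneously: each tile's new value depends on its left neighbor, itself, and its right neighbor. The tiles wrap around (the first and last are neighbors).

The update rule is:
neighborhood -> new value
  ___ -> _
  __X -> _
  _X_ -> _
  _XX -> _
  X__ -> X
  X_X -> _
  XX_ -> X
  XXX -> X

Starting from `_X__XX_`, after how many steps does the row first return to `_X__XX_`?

__X__XX
X__X__X
XX__X__
_XX__X_
__XX__X
X__XX__
_X__XX_

7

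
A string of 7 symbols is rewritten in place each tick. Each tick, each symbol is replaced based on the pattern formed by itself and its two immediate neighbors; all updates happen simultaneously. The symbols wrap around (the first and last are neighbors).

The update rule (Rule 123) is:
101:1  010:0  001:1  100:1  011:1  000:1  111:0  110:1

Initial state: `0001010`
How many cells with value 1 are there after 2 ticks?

4

1110101
0011011
count of 1: 4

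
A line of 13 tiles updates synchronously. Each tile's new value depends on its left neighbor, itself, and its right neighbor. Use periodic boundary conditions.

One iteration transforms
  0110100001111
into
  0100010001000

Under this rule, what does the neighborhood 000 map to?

0

At position 6 the neighborhood is 000; the next row has 0 there.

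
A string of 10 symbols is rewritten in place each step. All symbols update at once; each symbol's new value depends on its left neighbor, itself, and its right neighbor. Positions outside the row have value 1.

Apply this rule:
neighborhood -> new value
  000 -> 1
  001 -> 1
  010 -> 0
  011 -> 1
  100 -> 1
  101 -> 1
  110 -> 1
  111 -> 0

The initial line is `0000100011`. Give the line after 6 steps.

step 1: 1111011110
step 2: 0001110011
step 3: 1111011110  (repeats step 1; period 2)
step 6: 0001110011

0001110011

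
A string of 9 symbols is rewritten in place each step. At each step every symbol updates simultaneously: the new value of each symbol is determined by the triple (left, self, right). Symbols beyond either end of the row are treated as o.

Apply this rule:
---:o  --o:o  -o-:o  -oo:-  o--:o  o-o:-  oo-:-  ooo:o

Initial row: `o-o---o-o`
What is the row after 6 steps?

oo-ooo-oo

step 1: --ooooo--
step 2: oo-ooo-oo
step 3: o---o---o
step 4: -ooooooo-
step 5: --ooooo--  (repeats step 1; period 4)
step 6: oo-ooo-oo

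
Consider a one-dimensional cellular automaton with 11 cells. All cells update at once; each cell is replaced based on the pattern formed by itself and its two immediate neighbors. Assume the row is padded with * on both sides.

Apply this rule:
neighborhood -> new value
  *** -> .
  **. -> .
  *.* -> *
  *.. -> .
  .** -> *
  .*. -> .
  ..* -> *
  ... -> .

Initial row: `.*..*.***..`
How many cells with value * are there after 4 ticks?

6

tick 1: *..*.**...*
tick 2: ..*.**...**
tick 3: .*.**...**.
tick 4: *.**...**.*
count of *: 6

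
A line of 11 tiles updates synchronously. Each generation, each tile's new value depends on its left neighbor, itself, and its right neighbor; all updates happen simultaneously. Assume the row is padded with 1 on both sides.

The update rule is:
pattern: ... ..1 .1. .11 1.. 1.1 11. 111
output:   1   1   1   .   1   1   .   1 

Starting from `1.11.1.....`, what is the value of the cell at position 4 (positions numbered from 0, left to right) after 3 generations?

1

.1..1111111
1111.111111
111.1.11111
position 4 holds 1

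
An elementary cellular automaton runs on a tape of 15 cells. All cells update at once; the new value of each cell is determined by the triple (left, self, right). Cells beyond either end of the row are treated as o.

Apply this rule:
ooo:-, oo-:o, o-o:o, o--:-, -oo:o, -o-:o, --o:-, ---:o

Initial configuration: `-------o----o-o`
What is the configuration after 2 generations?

generation 1: -ooooo-o-oo-ooo
generation 2: oo---oooooooo--

oo---oooooooo--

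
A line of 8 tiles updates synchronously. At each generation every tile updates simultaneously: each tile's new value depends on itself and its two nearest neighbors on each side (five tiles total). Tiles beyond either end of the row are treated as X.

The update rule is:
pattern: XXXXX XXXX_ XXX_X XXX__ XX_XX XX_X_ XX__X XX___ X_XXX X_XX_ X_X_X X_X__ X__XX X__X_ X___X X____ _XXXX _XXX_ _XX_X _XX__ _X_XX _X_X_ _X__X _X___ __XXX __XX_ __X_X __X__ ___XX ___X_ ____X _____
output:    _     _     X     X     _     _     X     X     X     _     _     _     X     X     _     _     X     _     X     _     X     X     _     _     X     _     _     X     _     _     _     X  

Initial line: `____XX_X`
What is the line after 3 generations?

X____X_X
XX____XX
_XX___XX

_XX___XX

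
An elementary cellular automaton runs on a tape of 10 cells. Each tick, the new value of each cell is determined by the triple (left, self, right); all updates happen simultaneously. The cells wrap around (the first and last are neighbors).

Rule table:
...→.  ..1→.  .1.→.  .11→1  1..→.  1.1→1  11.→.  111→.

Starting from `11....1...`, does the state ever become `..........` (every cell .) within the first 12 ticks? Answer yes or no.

yes

1.........
..........
all cells are . at tick 2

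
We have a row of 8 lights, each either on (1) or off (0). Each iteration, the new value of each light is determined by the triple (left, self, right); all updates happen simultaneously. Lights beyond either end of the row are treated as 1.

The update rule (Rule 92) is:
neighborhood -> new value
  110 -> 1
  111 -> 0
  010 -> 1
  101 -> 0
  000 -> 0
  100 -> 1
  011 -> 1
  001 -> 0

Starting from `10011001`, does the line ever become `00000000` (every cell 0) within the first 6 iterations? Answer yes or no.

11011101
01010101
01010101  (fixed point — unchanged through iteration 6)
iteration 6 is 01010101, still not uniform 0

no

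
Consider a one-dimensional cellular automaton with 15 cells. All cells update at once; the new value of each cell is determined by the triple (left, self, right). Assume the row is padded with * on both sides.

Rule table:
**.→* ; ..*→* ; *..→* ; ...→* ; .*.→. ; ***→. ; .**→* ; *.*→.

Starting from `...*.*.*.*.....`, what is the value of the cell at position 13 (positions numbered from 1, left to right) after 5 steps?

***.......*****
..*********....
***.......*****  (repeats step 1; period 2)
step 5: ***.......*****
position 13 holds *

*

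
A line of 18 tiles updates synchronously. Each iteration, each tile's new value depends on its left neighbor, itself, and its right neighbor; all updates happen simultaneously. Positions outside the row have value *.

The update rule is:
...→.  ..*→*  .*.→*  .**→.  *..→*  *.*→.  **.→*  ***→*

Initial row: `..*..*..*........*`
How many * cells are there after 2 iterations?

**********......*.
***********....**.
count of *: 13

13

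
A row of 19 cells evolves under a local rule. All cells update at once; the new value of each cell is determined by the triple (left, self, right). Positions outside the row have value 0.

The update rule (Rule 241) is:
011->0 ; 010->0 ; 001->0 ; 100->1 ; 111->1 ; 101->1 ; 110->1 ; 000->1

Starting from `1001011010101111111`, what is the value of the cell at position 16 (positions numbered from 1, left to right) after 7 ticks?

1

tick 1: 0100101101010111111
tick 2: 0010010110101011111
tick 3: 1001001011010101111
tick 4: 0100100101101010111
tick 5: 0010010010110101011
tick 6: 1001001001011010101
tick 7: 0100100100101101010
position 16 holds 1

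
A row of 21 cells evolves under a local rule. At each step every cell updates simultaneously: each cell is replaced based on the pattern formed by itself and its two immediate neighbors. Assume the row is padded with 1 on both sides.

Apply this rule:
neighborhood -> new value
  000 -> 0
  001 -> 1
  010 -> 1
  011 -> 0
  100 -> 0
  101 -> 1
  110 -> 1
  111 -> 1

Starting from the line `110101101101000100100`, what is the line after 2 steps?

111110110111001101101
111111011011010110110

111111011011010110110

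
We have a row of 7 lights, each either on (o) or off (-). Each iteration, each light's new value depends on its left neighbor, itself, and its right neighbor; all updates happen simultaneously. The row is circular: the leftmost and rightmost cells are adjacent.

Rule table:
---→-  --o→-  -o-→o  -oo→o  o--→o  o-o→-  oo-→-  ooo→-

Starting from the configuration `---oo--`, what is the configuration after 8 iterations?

---o-o-
---o-oo
o--o-o-
oo-o-o-
o--o-o-  (repeats iteration 3; period 2)
iteration 8: oo-o-o-

oo-o-o-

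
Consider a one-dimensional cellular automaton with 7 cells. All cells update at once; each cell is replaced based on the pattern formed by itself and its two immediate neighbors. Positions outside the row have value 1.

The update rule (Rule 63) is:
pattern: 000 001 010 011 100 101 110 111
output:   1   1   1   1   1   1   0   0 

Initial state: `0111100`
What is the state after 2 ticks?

0011110

tick 1: 1100011
tick 2: 0011110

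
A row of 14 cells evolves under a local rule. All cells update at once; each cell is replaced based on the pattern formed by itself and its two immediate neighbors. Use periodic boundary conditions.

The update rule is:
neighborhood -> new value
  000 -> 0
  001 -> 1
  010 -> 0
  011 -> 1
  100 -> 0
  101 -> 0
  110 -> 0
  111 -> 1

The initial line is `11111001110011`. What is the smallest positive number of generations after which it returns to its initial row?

14

generation 1: 11110011100111
generation 2: 11100111001111
generation 3: 11001110011111
generation 4: 10011100111111
generation 5: 00111001111111
generation 6: 01110011111110
generation 7: 11100111111100
generation 8: 11001111111001
generation 9: 10011111110011
generation 10: 00111111100111
generation 11: 01111111001110
generation 12: 11111110011100
generation 13: 11111100111001
generation 14: 11111001110011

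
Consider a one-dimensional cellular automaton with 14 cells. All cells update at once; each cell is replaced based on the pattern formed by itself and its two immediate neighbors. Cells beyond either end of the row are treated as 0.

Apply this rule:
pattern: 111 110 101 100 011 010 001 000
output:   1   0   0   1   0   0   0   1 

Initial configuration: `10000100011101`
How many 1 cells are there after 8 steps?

7

step 1: 01110011001000
step 2: 00101000100111
step 3: 10000110010010
step 4: 01110001001001
step 5: 00101100100100
step 6: 10000010010011
step 7: 01111001001000
step 8: 00110100100111
count of 1: 7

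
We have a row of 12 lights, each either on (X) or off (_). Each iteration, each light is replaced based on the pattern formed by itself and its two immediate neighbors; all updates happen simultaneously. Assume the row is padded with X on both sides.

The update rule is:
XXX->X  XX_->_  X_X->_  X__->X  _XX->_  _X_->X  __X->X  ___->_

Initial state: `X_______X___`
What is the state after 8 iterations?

_X_____XXX_X
_XX___X_X___
___X_XX_XX_X
X_XX________
____X______X
X__XXX____X_
_XX_X_X__XX_
____X_XXX___

____X_XXX___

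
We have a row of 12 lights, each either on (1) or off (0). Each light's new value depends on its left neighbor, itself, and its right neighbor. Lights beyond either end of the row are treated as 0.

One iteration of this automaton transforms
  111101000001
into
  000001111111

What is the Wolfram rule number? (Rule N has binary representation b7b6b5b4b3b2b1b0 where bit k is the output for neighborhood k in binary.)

23

position 1: 111 → 0  (bit 7 = 0)
position 3: 110 → 0  (bit 6 = 0)
position 4: 101 → 0  (bit 5 = 0)
position 6: 100 → 1  (bit 4 = 1)
position 0: 011 → 0  (bit 3 = 0)
position 5: 010 → 1  (bit 2 = 1)
position 10: 001 → 1  (bit 1 = 1)
position 7: 000 → 1  (bit 0 = 1)
bits b7..b0 = 00010111 = 23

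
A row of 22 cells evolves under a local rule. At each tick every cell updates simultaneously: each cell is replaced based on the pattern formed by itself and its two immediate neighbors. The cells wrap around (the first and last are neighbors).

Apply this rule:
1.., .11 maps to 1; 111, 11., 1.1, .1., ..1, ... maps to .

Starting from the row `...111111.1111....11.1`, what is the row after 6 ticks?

1..1......1...1...1...
.1..1......1...1...1..
..1..1......1...1...1.
...1..1......1...1...1
1...1..1......1...1...
.1...1..1......1...1..

.1...1..1......1...1..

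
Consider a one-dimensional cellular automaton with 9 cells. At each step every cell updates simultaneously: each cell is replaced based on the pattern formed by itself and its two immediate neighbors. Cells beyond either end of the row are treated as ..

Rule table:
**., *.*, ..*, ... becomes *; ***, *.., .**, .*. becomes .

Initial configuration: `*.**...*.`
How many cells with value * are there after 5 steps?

4

.*.*.**..
*.*.*.*.*
.*.*.*.*.
*.*.*.*..
.*.*.*..*
count of *: 4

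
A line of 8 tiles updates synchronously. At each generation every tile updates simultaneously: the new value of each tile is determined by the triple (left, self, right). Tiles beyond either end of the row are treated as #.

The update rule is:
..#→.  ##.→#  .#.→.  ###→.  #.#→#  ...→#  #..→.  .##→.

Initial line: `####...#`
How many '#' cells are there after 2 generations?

2

generation 1: ...#.#..
generation 2: .#..#...
count of #: 2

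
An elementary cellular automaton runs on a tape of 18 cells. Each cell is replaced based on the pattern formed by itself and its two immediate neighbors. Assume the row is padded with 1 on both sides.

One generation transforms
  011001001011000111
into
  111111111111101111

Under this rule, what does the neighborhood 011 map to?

1

At position 1 the neighborhood is 011; the next row has 1 there.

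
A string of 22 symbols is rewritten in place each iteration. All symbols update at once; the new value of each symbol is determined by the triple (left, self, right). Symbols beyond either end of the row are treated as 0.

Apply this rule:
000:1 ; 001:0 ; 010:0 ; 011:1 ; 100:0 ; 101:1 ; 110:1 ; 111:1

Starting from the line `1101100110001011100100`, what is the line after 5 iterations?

1111100111111111111110

1111100110100111100001
1111100111000111101100
1111100111010111111101
1111100111101111111110
1111100111111111111110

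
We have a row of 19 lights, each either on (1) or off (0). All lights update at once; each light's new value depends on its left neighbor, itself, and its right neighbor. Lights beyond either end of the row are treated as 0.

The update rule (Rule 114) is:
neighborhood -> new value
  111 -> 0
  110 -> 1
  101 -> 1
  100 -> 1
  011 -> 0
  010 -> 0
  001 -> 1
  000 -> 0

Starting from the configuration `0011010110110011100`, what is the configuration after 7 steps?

0101101011011100110
1010110101100111011
0101011010111001101
1010101101001110110
0101010110110011011
1010101011011101101
0101010101100110110

0101010101100110110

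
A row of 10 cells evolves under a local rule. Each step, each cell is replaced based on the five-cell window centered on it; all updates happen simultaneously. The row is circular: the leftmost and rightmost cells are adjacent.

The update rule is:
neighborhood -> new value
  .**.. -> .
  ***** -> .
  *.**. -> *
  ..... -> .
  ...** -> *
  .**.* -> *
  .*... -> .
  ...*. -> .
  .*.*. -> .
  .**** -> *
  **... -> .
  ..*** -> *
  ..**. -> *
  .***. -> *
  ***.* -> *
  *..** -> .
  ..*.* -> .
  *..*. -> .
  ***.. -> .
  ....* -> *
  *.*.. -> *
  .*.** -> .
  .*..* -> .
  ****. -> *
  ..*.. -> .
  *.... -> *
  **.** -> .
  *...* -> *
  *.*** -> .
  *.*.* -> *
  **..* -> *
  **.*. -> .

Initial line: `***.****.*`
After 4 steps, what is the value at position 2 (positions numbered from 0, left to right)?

.

***..***..
**.*.**.*.
**.*.**.*.  (fixed point — unchanged through step 4)
position 2 holds .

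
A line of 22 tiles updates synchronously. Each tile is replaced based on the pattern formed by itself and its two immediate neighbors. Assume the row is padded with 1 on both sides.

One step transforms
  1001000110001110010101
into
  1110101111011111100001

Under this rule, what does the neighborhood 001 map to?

1

At position 2 the neighborhood is 001; the next row has 1 there.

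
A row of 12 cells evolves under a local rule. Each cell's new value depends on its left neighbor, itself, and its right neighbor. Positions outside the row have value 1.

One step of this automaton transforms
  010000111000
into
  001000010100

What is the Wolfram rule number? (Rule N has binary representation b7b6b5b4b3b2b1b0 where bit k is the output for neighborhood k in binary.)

144

position 7: 111 → 1  (bit 7 = 1)
position 8: 110 → 0  (bit 6 = 0)
position 0: 101 → 0  (bit 5 = 0)
position 2: 100 → 1  (bit 4 = 1)
position 6: 011 → 0  (bit 3 = 0)
position 1: 010 → 0  (bit 2 = 0)
position 5: 001 → 0  (bit 1 = 0)
position 3: 000 → 0  (bit 0 = 0)
bits b7..b0 = 10010000 = 144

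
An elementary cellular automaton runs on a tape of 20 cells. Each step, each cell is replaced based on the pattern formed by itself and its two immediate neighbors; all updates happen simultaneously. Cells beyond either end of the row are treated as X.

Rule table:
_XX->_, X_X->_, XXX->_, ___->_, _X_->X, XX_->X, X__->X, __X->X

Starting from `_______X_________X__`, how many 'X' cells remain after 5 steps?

13

step 1: X_____XXX_______XXXX
step 2: XX___X__XX_____X____
step 3: _XX_XXXX_XX___XXX__X
step 4: __X____X__XX_X__XXX_
step 5: XXXX__XXXX_X_XXX__X_
count of X: 13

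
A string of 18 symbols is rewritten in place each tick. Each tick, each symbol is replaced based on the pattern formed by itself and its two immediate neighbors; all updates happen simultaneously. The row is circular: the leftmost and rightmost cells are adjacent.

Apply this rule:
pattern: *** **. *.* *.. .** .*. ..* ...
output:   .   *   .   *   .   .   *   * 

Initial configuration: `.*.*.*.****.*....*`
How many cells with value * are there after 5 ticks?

tick 1: ..........*..****.
tick 2: **********.**...**
tick 3: .........*..****..
tick 4: *********.**...***
tick 5: ........*..****...
count of *: 5

5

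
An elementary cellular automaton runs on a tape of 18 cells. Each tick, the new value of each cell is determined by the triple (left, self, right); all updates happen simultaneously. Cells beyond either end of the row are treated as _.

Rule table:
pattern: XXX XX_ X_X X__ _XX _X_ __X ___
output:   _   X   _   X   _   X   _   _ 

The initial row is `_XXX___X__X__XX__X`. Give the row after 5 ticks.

______XX__XX_X_X_X

___XX__XX_XX__XX_X
____XX__X__XX__X_X
_____XX_XX__XX_X_X
______X__XX__X_X_X
______XX__XX_X_X_X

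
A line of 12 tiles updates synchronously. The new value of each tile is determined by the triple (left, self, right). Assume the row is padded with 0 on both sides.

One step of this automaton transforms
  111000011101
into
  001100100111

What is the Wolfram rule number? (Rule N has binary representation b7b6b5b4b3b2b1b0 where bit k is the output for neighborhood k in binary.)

position 1: 111 → 0  (bit 7 = 0)
position 2: 110 → 1  (bit 6 = 1)
position 10: 101 → 1  (bit 5 = 1)
position 3: 100 → 1  (bit 4 = 1)
position 0: 011 → 0  (bit 3 = 0)
position 11: 010 → 1  (bit 2 = 1)
position 6: 001 → 1  (bit 1 = 1)
position 4: 000 → 0  (bit 0 = 0)
bits b7..b0 = 01110110 = 118

118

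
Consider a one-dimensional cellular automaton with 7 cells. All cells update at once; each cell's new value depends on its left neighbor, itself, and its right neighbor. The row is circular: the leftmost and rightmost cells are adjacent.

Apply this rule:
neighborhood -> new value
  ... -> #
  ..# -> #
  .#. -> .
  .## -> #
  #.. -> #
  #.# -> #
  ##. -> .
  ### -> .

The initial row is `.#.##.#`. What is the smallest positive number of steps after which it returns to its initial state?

7

step 1: #.##.#.
step 2: .##.#.#
step 3: ##.#.#.
step 4: #.#.#.#
step 5: .#.#.##
step 6: #.#.##.
step 7: .#.##.#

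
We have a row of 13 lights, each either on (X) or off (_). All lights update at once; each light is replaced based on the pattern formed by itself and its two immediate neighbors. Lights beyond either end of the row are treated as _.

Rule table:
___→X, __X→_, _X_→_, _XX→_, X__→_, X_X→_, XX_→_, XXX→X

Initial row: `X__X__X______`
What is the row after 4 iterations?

________XXXXX
XXXXXXX__XXX_
_XXXXX____X__
__XXX__XX___X

__XXX__XX___X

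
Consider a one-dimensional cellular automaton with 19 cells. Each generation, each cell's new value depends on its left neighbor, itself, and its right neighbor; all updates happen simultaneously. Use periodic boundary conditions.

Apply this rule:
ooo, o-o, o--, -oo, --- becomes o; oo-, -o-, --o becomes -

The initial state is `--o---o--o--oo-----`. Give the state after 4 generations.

-o-o-o-o--o-ooooo-o

o--oo--o--o-o-ooooo
-o-o-o--o--o-oooooo
o-o-o-o--o--oooooo-
-o-o-o-o--o-ooooo-o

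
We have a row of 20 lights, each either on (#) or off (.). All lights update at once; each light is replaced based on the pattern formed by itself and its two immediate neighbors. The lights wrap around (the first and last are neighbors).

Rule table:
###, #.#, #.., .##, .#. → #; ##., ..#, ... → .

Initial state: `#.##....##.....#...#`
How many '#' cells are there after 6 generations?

.##.#...#.#....##..#
##.###..####...#.#.#
#.###.#.###.#..#####
.###.#####.###.#####
###.#####.###.#####.
##.#####.###.#####.#
count of #: 16

16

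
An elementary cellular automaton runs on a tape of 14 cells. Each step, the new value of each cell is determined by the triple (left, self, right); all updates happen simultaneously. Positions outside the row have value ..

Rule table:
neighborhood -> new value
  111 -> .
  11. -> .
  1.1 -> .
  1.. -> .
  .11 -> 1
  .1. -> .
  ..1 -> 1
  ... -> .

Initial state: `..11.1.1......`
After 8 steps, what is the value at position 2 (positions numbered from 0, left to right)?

.

.11...........
11............
1.............
..............
..............  (fixed point — unchanged through step 8)
position 2 holds .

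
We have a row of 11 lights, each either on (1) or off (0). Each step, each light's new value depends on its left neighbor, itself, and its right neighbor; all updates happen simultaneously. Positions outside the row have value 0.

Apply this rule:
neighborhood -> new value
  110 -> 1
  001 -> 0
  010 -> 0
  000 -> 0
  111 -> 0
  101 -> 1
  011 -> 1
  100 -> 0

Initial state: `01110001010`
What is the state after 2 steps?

step 1: 01010000100
step 2: 00100000000

00100000000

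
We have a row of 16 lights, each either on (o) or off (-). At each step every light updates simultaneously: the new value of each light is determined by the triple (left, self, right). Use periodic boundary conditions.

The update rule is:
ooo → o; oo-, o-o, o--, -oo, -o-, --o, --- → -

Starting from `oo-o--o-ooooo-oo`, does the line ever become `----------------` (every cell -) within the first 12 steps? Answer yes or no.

yes

o--------ooo---o
----------o-----
----------------
all cells are - at step 3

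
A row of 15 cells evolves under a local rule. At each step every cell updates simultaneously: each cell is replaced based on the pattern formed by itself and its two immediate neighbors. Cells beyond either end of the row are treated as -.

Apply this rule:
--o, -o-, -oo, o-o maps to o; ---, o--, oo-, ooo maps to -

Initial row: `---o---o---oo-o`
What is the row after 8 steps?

o--oo-oo-------

--oo--oo--oo-oo
-oo--oo--oo-oo-
oo--oo--oo-oo--
o--oo--oo-oo---
o-oo--oo-oo----
ooo--oo-oo-----
o---oo-oo------
o--oo-oo-------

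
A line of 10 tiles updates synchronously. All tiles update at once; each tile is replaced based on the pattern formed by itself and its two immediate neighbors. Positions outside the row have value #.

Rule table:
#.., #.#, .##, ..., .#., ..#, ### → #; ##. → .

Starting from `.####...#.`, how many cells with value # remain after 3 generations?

9

generation 1: ####.#####
generation 2: ###.######
generation 3: ##.#######
count of #: 9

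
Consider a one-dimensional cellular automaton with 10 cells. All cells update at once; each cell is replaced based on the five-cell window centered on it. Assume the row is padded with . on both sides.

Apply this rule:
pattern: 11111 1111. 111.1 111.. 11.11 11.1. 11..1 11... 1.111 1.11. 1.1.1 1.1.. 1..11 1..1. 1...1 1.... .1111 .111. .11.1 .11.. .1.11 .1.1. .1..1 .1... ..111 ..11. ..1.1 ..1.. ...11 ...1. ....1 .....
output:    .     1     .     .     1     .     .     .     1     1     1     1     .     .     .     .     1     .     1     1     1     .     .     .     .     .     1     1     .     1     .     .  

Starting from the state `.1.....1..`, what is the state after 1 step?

11....11..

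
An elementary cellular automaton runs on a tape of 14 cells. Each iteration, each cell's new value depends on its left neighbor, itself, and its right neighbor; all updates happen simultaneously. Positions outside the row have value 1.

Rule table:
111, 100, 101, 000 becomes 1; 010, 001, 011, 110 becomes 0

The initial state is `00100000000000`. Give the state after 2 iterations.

01001111111101

10011111111110
01001111111101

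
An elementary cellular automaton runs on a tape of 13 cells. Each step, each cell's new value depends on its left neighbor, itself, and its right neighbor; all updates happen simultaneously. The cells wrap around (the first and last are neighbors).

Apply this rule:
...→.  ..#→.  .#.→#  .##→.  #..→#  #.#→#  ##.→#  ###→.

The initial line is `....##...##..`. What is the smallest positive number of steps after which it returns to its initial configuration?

13

.....##...##.
......##...##
#......##...#
##......##...
.##......##..
..##......##.
...##......##
#...##......#
##...##......
.##...##.....
..##...##....
...##...##...
....##...##..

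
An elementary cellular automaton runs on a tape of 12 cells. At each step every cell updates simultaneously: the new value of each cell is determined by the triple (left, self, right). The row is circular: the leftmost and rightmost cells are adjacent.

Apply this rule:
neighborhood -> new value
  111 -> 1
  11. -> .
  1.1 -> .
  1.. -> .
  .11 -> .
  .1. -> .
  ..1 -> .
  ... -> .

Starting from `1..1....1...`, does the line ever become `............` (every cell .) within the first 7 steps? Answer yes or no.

yes

............
all cells are . at step 1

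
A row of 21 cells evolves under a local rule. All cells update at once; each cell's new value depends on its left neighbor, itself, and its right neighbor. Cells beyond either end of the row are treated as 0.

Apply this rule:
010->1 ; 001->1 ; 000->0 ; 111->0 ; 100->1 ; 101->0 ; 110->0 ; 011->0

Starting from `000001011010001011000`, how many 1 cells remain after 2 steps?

7

000011000011011000100
000100100100000101110
count of 1: 7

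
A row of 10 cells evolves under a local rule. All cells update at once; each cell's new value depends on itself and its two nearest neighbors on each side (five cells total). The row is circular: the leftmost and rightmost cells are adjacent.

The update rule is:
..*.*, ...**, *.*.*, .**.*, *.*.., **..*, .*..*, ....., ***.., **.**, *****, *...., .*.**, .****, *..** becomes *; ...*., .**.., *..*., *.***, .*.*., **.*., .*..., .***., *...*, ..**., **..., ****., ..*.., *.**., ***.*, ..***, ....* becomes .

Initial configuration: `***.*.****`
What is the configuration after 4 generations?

.**.*.*.**

generation 1: *...**.***
generation 2: *..*.**.*.
generation 3: **.**.*.*.
generation 4: .**.*.*.**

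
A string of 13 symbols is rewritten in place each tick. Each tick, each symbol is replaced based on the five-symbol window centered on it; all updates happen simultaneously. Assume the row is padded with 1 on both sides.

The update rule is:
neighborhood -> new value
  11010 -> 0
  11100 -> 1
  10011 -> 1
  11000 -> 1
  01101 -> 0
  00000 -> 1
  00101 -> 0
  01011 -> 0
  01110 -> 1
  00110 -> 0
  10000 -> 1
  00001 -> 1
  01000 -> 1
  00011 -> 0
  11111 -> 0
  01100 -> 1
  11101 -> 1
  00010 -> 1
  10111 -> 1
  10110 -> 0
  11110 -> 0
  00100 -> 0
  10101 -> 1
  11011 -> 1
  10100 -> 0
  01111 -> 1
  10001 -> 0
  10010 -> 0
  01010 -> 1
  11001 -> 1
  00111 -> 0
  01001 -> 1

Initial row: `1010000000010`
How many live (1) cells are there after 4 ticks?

6

1001111111100
1110100000111
0010011110010
1001101011000
count of 1: 6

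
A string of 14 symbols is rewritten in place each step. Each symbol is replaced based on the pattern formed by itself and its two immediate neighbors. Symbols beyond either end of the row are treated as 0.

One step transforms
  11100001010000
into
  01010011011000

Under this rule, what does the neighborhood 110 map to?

At position 2 the neighborhood is 110; the next row has 0 there.

0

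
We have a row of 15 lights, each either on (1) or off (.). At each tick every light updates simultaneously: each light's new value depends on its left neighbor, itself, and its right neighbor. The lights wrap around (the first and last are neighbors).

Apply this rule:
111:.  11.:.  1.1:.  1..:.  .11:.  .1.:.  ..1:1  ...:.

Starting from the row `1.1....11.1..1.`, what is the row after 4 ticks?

...1.....1.....

......1.....1..
.....1.....1...
....1.....1....
...1.....1.....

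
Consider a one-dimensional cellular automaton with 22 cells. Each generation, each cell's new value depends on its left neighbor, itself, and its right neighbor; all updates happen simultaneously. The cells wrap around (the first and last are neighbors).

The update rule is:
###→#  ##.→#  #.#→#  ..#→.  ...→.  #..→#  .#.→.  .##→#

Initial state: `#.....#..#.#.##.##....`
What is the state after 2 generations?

.#.....#..#.#######...
..#.....#..#########..

..#.....#..#########..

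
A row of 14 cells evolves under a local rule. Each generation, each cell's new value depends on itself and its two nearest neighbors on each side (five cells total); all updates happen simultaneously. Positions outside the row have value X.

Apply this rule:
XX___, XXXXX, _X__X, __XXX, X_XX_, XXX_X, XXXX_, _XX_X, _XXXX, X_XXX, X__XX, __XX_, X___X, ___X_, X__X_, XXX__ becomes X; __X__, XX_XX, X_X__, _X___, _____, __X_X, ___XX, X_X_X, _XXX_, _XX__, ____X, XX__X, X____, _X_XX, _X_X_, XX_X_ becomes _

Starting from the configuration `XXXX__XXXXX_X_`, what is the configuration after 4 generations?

XXXX_XXXXXX___
XXXX_XXXXXXXX_
XXXX_XXXXXXXX_  (fixed point — unchanged through generation 4)

XXXX_XXXXXXXX_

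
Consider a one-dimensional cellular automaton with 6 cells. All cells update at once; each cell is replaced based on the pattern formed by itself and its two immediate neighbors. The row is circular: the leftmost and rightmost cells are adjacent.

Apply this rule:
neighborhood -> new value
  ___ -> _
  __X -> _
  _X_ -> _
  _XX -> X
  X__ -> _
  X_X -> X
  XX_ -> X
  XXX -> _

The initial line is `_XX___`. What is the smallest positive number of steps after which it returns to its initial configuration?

1

_XX___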